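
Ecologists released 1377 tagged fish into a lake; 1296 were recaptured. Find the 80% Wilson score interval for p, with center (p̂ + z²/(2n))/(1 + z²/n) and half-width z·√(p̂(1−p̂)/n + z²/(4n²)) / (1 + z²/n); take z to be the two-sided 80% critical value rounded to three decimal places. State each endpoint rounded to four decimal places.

(0.9325, 0.9488)

Here p̂ = 1296/1377 = 0.94118 and z = 1.282 (z² = 1.643524).
1 + z²/n = 1.001194.
Adjusted center: (0.94118 + z²/(2n))/1.001194 = 0.94065.
Radicand: p̂(1−p̂)/n + z²/(4n²) = 0.000040206 + 0.000000217 = 0.000040423.
Half-width = 1.282·√0.000040423/1.001194 = 0.00814.
CI: 0.94065 ± 0.00814 = (0.9325, 0.9488).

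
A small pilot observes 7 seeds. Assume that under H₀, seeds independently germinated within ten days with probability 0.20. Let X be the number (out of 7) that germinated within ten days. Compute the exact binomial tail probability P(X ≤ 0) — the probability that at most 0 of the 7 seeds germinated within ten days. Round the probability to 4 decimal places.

X is binomial with n = 7 and p = 0.20.
P(X ≤ 0) = C(7,0)·0.20^0·0.80^7.
= 0.209715 = 0.2097.

P = 0.2097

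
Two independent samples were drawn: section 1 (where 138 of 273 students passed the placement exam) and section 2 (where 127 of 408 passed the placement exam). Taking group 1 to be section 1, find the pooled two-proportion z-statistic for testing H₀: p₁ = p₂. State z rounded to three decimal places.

z = 5.095

Sample proportions: p̂₁ = 138/273 = 0.50549 and p̂₂ = 127/408 = 0.31127.
Pooled p̂ = (138+127)/(273+408) = 265/681 = 0.38913.
SE = √[p̂(1−p̂)(1/n₁+1/n₂)] = √[0.38913·0.61087·(1/273+1/408)] ≈ 0.038123.
z = 0.19422/0.038123 = 5.095.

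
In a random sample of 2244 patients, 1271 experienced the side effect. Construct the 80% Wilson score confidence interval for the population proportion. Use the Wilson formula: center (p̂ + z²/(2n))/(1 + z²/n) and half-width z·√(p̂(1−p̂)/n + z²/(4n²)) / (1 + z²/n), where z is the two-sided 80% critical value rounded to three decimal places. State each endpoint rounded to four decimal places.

(0.5529, 0.5798)

p̂ = 1271/2244 = 0.56640; z = 1.282, so z² = 1.643524.
1 + z²/n = 1.000732.
Adjusted center: (0.56640 + z²/(2n))/1.000732 = 0.56635.
Radicand: p̂(1−p̂)/n + z²/(4n²) = 0.000109443 + 0.000000082 = 0.000109525.
Half-width = 1.282·√0.000109525/1.000732 = 0.01341.
CI: 0.56635 ± 0.01341 = (0.5529, 0.5798).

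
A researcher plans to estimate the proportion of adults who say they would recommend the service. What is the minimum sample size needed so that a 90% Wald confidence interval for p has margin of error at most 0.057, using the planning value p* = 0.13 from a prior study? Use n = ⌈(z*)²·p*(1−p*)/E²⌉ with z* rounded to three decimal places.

n = 95

The 90% critical value is z* = 1.645.
p*(1−p*) = 0.1131.
Required n before rounding: 2.706025 × 0.1131 / 0.057² = 94.199.
⌈94.199⌉ = 95.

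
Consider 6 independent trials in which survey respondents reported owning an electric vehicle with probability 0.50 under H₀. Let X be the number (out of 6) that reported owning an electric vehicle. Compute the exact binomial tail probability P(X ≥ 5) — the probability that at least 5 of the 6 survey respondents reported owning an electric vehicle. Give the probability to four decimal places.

X ~ Binomial(n=6, p=0.50).
P(X ≥ 5) = C(6,5)·0.50^5·0.50^1 + C(6,6)·0.50^6·0.50^0.
= 0.093750 + 0.015625 = 0.1094.

P = 0.1094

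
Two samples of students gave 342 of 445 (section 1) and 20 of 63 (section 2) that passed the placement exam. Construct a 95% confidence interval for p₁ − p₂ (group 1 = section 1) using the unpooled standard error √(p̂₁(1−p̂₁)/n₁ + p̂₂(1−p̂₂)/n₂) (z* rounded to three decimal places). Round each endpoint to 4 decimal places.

p̂₁ = 0.76854, p̂₂ = 0.31746, so the observed difference is 0.45108.
Unpooled SE = √(p̂₁(1−p̂₁)/n₁ + p̂₂(1−p̂₂)/n₂) = √(0.000399745 + 0.003439353) = 0.061960.
For 95% confidence, z* = 1.960. Margin of error = 0.12144.
CI: 0.45108 ± 0.12144 = (0.3296, 0.5725).

(0.3296, 0.5725)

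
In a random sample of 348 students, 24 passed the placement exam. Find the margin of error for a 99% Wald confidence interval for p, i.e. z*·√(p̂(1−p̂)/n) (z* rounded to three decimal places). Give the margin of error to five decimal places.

p̂ = 24/348 = 0.06897.
SE(p̂) = √(0.06897·0.93103/348) = 0.013583.
z* = 2.576 at the 99% level.
So ME = 0.03499.

ME = 0.03499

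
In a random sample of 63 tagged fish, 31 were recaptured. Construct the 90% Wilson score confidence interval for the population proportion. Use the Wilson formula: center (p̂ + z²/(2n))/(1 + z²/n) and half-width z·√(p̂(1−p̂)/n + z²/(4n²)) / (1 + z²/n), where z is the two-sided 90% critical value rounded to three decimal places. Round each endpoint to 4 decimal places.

(0.3909, 0.5938)

p̂ = 31/63 = 0.49206; z = 1.645, so z² = 2.706025.
1 + z²/n = 1.042953.
Center = (0.49206 + 0.021476)/1.042953 = 0.49239.
Radicand: p̂(1−p̂)/n + z²/(4n²) = 0.003967254 + 0.000170448 = 0.004137702.
Half-width = 1.645·√0.004137702/1.042953 = 0.10146.
Interval: 0.49239 ± 0.10146 → (0.3909, 0.5938).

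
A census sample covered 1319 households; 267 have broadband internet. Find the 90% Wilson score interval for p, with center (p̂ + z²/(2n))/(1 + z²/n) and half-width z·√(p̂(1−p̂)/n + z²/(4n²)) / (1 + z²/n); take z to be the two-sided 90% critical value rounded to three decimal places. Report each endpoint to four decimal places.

(0.1848, 0.2212)

p̂ = 267/1319 = 0.20243; z = 1.645, so z² = 2.706025.
1 + z²/n = 1.002052.
Adjusted center: (0.20243 + z²/(2n))/1.002052 = 0.20304.
Radicand: p̂(1−p̂)/n + z²/(4n²) = 0.000122403 + 0.000000389 = 0.000122792.
Half-width = 1.645·√0.000122792/1.002052 = 0.01819.
CI: 0.20304 ± 0.01819 = (0.1848, 0.2212).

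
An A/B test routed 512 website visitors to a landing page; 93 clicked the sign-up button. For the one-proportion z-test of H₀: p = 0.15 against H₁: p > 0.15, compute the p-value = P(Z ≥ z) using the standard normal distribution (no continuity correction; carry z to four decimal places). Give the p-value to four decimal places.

Sample proportion p̂ = 93/512 = 0.18164.
Under H₀, SE = √(p₀(1−p₀)/n) = √(0.15·0.85/512) = √0.000249023 = 0.015780.
z = (p̂ − p₀)/SE = (93/512 − 0.15)/0.015780 ≈ 2.0050.
p-value = P(Z ≥ z) with z = 2.0050 → 0.0225.

p-value = 0.0225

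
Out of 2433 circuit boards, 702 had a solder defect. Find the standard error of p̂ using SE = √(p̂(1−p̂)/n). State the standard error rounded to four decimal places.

The sample proportion is 702/2433 = 0.28853.
p̂(1−p̂) = 0.28853·0.71147 = 0.205280.
SE = √(0.205280/2433) = 0.0092.

SE = 0.0092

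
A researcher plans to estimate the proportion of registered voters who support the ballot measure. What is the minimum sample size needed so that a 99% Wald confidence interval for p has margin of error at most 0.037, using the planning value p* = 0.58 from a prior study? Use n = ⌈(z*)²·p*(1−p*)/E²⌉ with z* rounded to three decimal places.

n = 1181

The 99% critical value is z* = 2.576.
p*(1−p*) = 0.2436.
Required n before rounding: 6.635776 × 0.2436 / 0.037² = 1180.771.
Rounding up, n = 1181.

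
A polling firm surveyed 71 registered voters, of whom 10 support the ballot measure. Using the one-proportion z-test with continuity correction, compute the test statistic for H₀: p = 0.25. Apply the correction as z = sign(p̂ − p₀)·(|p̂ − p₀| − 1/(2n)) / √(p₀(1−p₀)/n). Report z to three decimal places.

z = -1.987

p̂ = 10/71 = 0.14085. p̂ − p₀ = -0.109155.
Continuity correction 1/(2n) = 1/142 = 0.007042.
Corrected numerator: |-0.109155| − 0.007042 = 0.102113.
Under H₀, SE = √(p₀(1−p₀)/n) = √(0.25·0.75/71) = √0.002640845 = 0.051389.
z = −0.102113/0.051389 = -1.987.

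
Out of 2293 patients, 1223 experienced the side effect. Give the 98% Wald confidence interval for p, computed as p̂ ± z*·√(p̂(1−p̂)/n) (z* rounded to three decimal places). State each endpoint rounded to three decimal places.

p̂ = 1223/2293 = 0.53336.
SE = √(p̂(1−p̂)/n) = √(0.248887/2293) = 0.010418.
z* = 2.326 at the 98% level.
Margin of error: 2.326 × 0.010418 = 0.02423.
Interval: 0.53336 ± 0.02423 → (0.509, 0.558).

(0.509, 0.558)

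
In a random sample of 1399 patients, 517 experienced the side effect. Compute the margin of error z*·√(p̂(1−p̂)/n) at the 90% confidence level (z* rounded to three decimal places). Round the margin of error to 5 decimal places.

ME = 0.02123

p̂ = 517/1399 = 0.36955.
Standard error of p̂: √(0.232983/1399) = √0.000166535 = 0.012905.
For 90% confidence, z* = 1.645.
Margin of error = z*·SE = 1.645 × 0.012905 = 0.02123.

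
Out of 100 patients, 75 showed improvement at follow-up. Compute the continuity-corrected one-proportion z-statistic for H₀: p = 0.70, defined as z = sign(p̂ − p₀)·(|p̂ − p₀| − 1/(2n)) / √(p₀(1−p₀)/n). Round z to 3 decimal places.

p̂ = 75/100 = 0.75000. p̂ − p₀ = 0.050000.
Continuity correction 1/(2n) = 1/200 = 0.005000.
Corrected numerator: |0.050000| − 0.005000 = 0.045000.
Under H₀, SE = √(p₀(1−p₀)/n) = √(0.70·0.30/100) = √0.002100000 = 0.045826.
z = (+)0.045000/0.045826 = 0.982.

z = 0.982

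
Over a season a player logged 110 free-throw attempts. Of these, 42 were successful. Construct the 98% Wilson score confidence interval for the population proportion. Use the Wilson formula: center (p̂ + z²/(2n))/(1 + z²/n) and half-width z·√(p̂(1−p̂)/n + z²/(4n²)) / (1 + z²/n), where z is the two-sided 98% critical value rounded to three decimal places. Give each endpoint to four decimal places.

(0.2820, 0.4927)

Here p̂ = 42/110 = 0.38182 and z = 2.326 (z² = 5.410276).
1 + z²/n = 1.049184.
Center = (0.38182 + 0.024592)/1.049184 = 0.38736.
Radicand: p̂(1−p̂)/n + z²/(4n²) = 0.002145755 + 0.000111783 = 0.002257538.
Half-width = 2.326·√0.002257538/1.049184 = 0.10534.
So the interval runs from 0.2820 to 0.4927.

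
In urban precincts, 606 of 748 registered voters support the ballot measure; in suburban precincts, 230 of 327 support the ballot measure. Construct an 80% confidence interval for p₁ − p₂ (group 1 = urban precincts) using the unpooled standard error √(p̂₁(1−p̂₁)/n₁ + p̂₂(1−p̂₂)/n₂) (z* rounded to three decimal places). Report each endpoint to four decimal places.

(0.0696, 0.1440)

p̂₁ = 606/748 = 0.81016, p̂₂ = 230/327 = 0.70336; p̂₁ − p̂₂ = 0.10680.
SE = √(0.000205616 + 0.000638052) = √0.000843668 = 0.029046.
For 80% confidence, z* = 1.282. Margin = 1.282·0.029046 = 0.03724.
CI: 0.10680 ± 0.03724 = (0.0696, 0.1440).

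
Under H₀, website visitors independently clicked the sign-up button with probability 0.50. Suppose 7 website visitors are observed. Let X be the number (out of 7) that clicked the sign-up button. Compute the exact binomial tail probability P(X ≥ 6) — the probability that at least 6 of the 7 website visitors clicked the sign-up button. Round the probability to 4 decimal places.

X ~ Binomial(n=7, p=0.50).
P(X ≥ 6) = C(7,6)·0.50^6·0.50^1 + C(7,7)·0.50^7·0.50^0.
= 0.054688 + 0.007812 = 0.0625.

P = 0.0625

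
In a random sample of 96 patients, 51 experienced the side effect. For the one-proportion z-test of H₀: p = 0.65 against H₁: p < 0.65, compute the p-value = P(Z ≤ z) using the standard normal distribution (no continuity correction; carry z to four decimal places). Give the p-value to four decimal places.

p-value = 0.0074

With x = 51 successes in n = 96, p̂ = 0.53125.
SE₀ = √(0.65·0.35/96) = 0.048681.
z = (p̂ − p₀)/SE = (51/96 − 0.65)/0.048681 ≈ -2.4394.
p-value = P(Z ≤ z) with z = -2.4394 → 0.0074.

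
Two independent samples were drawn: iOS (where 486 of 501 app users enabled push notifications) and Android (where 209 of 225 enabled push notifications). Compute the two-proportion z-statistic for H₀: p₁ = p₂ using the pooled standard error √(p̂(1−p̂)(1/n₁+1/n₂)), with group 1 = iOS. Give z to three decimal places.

Sample proportions: p̂₁ = 486/501 = 0.97006 and p̂₂ = 209/225 = 0.92889.
Pooling: p̂ = 695/726 = 0.95730.
SE = √[p̂(1−p̂)(1/n₁+1/n₂)] = √[0.95730·0.04270·(1/501+1/225)] ≈ 0.016225.
z = 0.04117/0.016225 = 2.537.

z = 2.537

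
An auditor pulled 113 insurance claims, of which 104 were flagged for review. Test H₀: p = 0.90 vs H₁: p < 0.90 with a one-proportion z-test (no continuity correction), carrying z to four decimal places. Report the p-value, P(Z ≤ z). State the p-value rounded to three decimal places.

With x = 104 successes in n = 113, p̂ = 0.92035.
Null standard error: √(0.90·0.10/113) = √0.000796460 = 0.028222.
Test statistic (full precision, shown to 4 dp): z = (104/113 − 0.90)/SE₀ ≈ 0.7212.
From the standard normal, P(Z ≤ z) = 0.765.

p-value = 0.765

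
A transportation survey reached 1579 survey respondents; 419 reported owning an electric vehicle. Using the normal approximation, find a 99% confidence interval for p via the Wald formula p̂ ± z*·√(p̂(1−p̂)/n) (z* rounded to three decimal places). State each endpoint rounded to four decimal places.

Sample proportion p̂ = 419/1579 = 0.26536.
Standard error of p̂: √(0.194943/1579) = √0.000123460 = 0.011111.
The 99% critical value is z* = 2.576.
Margin = 2.576·0.011111 = 0.02862.
So the interval runs from 0.2367 to 0.2940.

(0.2367, 0.2940)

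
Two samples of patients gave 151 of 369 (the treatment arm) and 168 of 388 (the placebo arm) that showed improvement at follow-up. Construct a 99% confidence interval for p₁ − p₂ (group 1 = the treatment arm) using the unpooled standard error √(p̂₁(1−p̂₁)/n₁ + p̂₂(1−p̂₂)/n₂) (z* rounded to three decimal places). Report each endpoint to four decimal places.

p̂₁ = 0.40921, p̂₂ = 0.43299, so the observed difference is -0.02378.
Unpooled SE = √(p̂₁(1−p̂₁)/n₁ + p̂₂(1−p̂₂)/n₂) = √(0.000655171 + 0.000632757) = 0.035888.
The 99% critical value is z* = 2.576. Margin = 2.576·0.035888 = 0.09245.
Interval: -0.02378 ± 0.09245 → (-0.1162, 0.0687).

(-0.1162, 0.0687)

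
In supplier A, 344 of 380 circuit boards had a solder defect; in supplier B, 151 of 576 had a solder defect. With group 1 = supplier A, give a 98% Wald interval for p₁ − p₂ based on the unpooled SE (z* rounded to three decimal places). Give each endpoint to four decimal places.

(0.5880, 0.6982)

p̂₁ = 344/380 = 0.90526, p̂₂ = 151/576 = 0.26215; p̂₁ − p̂₂ = 0.64311.
Unpooled SE = √(p̂₁(1−p̂₁)/n₁ + p̂₂(1−p̂₂)/n₂) = √(0.000225689 + 0.000335814) = 0.023696.
z* = 2.326 at the 98% level. Margin = 2.326·0.023696 = 0.05512.
Interval: 0.64311 ± 0.05512 → (0.5880, 0.6982).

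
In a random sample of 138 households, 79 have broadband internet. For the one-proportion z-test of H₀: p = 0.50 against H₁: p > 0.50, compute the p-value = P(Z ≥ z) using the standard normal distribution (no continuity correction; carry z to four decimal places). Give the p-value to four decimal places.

With x = 79 successes in n = 138, p̂ = 0.57246.
SE₀ = √(0.50·0.50/138) = 0.042563.
Test statistic (full precision, shown to 4 dp): z = (79/138 − 0.50)/SE₀ ≈ 1.7025.
From the standard normal, P(Z ≥ z) = 0.0443.

p-value = 0.0443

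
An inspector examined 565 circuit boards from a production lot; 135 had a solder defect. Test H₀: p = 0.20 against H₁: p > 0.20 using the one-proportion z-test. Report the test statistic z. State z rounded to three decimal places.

Sample proportion p̂ = 135/565 = 0.23894.
Under H₀, SE = √(p₀(1−p₀)/n) = √(0.20·0.80/565) = √0.000283186 = 0.016828.
z = (p̂ − p₀)/SE = (0.23894 − 0.20)/0.016828 = 2.314.

z = 2.314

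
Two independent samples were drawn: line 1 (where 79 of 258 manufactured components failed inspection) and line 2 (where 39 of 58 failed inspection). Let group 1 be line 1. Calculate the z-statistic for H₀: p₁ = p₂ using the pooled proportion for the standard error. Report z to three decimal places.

Sample proportions: p̂₁ = 79/258 = 0.30620 and p̂₂ = 39/58 = 0.67241.
Pooling: p̂ = 118/316 = 0.37342.
SE = √[p̂(1−p̂)(1/n₁+1/n₂)] = √[0.37342·0.62658·(1/258+1/58)] ≈ 0.070292.
z = -0.36621/0.070292 = -5.210.

z = -5.210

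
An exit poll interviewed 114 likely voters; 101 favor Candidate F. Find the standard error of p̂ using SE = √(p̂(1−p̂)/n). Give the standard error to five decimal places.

The sample proportion is 101/114 = 0.88596.
p̂(1−p̂) = 0.88596·0.11404 = 0.101035.
SE = √(0.101035/114) = √0.000886272 = 0.02977.

SE = 0.02977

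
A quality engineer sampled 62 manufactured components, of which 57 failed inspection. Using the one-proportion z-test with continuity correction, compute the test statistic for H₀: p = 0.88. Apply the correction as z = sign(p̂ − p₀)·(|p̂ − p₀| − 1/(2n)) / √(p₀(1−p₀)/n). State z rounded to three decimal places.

The sample proportion is 57/62 = 0.91935. p̂ − p₀ = 0.039355.
Continuity correction 1/(2n) = 1/124 = 0.008065.
Corrected numerator: |0.039355| − 0.008065 = 0.031290.
SE₀ = √(0.88·0.12/62) = 0.041270.
z = +0.031290/0.041270 = 0.758.

z = 0.758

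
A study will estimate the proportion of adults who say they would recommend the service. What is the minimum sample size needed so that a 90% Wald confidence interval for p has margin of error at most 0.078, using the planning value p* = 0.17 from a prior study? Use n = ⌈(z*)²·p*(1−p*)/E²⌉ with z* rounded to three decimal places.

The 90% critical value is z* = 1.645.
p*(1−p*) = 0.1411.
Required n before rounding: 2.706025 × 0.1411 / 0.078² = 62.758.
Rounding up, n = 63.

n = 63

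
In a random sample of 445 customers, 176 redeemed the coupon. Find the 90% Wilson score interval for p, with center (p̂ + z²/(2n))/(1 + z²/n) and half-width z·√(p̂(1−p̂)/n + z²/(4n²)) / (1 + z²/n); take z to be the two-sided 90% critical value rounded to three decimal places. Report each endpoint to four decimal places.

(0.3581, 0.4342)

p̂ = 176/445 = 0.39551; z = 1.645, so z² = 2.706025.
Denominator 1 + z²/n = 1 + 2.706025/445 = 1.006081.
Center = (0.39551 + 0.003040)/1.006081 = 0.39614.
Radicand: p̂(1−p̂)/n + z²/(4n²) = 0.000537261 + 0.000003416 = 0.000540677.
Half-width = 1.645·√0.000540677/1.006081 = 0.03802.
So the interval runs from 0.3581 to 0.4342.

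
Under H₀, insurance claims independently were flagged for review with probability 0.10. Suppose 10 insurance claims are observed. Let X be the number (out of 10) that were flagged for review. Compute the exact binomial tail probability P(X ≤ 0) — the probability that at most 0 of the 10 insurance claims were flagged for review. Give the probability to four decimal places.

P = 0.3487

X ~ Binomial(n=10, p=0.10).
P(X ≤ 0) = C(10,0)·0.10^0·0.90^10.
= 0.348678 = 0.3487.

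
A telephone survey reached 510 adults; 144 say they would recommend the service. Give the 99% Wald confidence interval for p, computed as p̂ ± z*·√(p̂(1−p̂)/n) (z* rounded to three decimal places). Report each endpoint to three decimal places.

Sample proportion p̂ = 144/510 = 0.28235.
SE = √(p̂(1−p̂)/n) = √(0.202630/510) = 0.019933.
z* = 2.576 at the 99% level.
Margin of error: 2.576 × 0.019933 = 0.05135.
Interval: 0.28235 ± 0.05135 → (0.231, 0.334).

(0.231, 0.334)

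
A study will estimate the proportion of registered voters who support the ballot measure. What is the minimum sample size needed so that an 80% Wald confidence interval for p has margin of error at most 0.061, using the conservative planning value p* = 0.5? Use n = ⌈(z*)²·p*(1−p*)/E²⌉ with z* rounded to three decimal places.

n = 111

z* = 1.282 at the 80% level.
p*(1−p*) = 0.2500.
(z*)²·p*(1−p*)/E² = 1.643524·0.2500/0.003721 = 110.422.
⌈110.422⌉ = 111.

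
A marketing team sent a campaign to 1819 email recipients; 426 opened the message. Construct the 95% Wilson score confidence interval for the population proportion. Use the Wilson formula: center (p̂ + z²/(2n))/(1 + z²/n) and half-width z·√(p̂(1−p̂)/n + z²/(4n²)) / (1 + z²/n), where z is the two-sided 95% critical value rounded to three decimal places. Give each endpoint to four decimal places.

Here p̂ = 426/1819 = 0.23419 and z = 1.960 (z² = 3.841600).
1 + z²/n = 1.002112.
Center = (0.23419 + 0.001056)/1.002112 = 0.23475.
Radicand: p̂(1−p̂)/n + z²/(4n²) = 0.000098597 + 0.000000290 = 0.000098887.
Half-width = z·√(radicand)/denom = 1.960·0.009944/1.002112 = 0.01945.
CI: 0.23475 ± 0.01945 = (0.2153, 0.2542).

(0.2153, 0.2542)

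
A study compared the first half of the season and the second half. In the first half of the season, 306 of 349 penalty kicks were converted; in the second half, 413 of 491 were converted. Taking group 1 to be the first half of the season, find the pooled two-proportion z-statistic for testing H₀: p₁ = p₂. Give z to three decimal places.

Sample proportions: p̂₁ = 306/349 = 0.87679 and p̂₂ = 413/491 = 0.84114.
Pooling: p̂ = 719/840 = 0.85595.
Pooled SE = √[0.1232979·0.00490199] ≈ 0.024585.
z = (p̂₁ − p̂₂)/SE = (0.87679 − 0.84114)/0.024585 = 0.03565/0.024585 = 1.450.

z = 1.450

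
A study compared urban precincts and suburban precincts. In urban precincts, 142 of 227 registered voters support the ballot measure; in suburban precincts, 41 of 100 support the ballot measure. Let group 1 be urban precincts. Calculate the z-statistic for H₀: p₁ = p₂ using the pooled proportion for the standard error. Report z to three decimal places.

z = 3.618

p̂₁ = 142/227 = 0.62555, p̂₂ = 41/100 = 0.41000.
Pooled p̂ = (142+41)/(227+100) = 183/327 = 0.55963.
SE = √[p̂(1−p̂)(1/n₁+1/n₂)] = √[0.55963·0.44037·(1/227+1/100)] ≈ 0.059583.
z = (p̂₁ − p̂₂)/SE = (0.62555 − 0.41000)/0.059583 = 0.21555/0.059583 = 3.618.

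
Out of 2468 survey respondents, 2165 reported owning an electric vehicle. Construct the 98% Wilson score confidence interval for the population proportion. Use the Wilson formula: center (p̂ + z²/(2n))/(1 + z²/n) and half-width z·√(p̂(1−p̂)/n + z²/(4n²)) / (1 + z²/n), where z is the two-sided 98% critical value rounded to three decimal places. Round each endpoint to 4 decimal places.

Here p̂ = 2165/2468 = 0.87723 and z = 2.326 (z² = 5.410276).
Denominator 1 + z²/n = 1 + 5.410276/2468 = 1.002192.
Center = (0.87723 + 0.001096)/1.002192 = 0.87640.
Radicand: p̂(1−p̂)/n + z²/(4n²) = 0.000043638 + 0.000000222 = 0.000043860.
Half-width = z·√(radicand)/denom = 2.326·0.006623/1.002192 = 0.01537.
CI: 0.87640 ± 0.01537 = (0.8610, 0.8918).

(0.8610, 0.8918)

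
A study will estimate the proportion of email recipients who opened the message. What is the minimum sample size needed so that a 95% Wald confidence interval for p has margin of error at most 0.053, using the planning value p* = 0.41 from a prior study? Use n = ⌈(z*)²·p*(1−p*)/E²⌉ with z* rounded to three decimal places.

The 95% critical value is z* = 1.960.
p*(1−p*) = 0.2419.
(z*)²·p*(1−p*)/E² = 3.841600·0.2419/0.002809 = 330.823.
⌈330.823⌉ = 331.

n = 331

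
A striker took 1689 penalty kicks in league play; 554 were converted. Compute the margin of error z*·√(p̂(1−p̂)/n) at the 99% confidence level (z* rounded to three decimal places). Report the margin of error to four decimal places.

ME = 0.0294

With x = 554 successes in n = 1689, p̂ = 0.32800.
SE = √(p̂(1−p̂)/n) = √(0.220418/1689) = 0.011424.
For 99% confidence, z* = 2.576.
Margin of error = z*·SE = 2.576 × 0.011424 = 0.0294.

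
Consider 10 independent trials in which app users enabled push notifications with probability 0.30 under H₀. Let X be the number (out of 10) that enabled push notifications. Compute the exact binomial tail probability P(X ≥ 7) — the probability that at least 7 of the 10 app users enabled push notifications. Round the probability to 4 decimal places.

P = 0.0106

X ~ Binomial(n=10, p=0.30).
P(X ≥ 7) = C(10,7)·0.30^7·0.70^3 + C(10,8)·0.30^8·0.70^2 + C(10,9)·0.30^9·0.70^1 + C(10,10)·0.30^10·0.70^0.
= 0.009002 + 0.001447 + 0.000138 + 0.000006 = 0.0106.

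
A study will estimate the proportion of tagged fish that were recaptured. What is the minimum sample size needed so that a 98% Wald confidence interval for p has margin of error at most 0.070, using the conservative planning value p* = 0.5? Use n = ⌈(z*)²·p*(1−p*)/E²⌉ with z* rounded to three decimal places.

The 98% critical value is z* = 2.326.
p*(1−p*) = 0.50·0.50 = 0.2500.
Required n before rounding: 5.410276 × 0.2500 / 0.070² = 276.034.
Rounding up, n = 277.

n = 277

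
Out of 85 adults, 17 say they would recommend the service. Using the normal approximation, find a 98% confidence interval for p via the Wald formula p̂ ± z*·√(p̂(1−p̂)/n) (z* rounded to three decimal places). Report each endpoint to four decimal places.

(0.0991, 0.3009)

Sample proportion p̂ = 17/85 = 0.20000.
SE(p̂) = √(0.20000·0.80000/85) = 0.043386.
z* = 2.326 at the 98% level.
Margin = 2.326·0.043386 = 0.10092.
CI: 0.20000 ± 0.10092 = (0.0991, 0.3009).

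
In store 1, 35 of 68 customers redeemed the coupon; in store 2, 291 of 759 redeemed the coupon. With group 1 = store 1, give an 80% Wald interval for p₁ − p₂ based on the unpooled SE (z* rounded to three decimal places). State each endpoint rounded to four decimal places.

(0.0504, 0.2122)

p̂₁ = 35/68 = 0.51471, p̂₂ = 291/759 = 0.38340; p̂₁ − p̂₂ = 0.13131.
Unpooled SE = √(p̂₁(1−p̂₁)/n₁ + p̂₂(1−p̂₂)/n₂) = √(0.003673290 + 0.000311468) = 0.063125.
For 80% confidence, z* = 1.282. Margin of error = 0.08093.
So the interval runs from 0.0504 to 0.2122.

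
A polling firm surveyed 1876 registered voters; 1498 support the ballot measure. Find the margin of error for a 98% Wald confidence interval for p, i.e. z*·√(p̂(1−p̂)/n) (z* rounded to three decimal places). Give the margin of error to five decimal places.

ME = 0.02154

With x = 1498 successes in n = 1876, p̂ = 0.79851.
SE(p̂) = √(0.79851·0.20149/1876) = 0.009261.
The 98% critical value is z* = 2.326.
Margin of error = z*·SE = 2.326 × 0.009261 = 0.02154.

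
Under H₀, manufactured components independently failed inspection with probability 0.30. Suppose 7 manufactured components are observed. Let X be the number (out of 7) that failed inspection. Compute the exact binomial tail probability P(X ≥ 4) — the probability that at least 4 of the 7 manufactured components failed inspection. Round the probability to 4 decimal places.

P = 0.1260

X is binomial with n = 7 and p = 0.30.
P(X ≥ 4) = C(7,4)·0.30^4·0.70^3 + C(7,5)·0.30^5·0.70^2 + C(7,6)·0.30^6·0.70^1 + C(7,7)·0.30^7·0.70^0.
= 0.097240 + 0.025005 + 0.003572 + 0.000219 = 0.1260.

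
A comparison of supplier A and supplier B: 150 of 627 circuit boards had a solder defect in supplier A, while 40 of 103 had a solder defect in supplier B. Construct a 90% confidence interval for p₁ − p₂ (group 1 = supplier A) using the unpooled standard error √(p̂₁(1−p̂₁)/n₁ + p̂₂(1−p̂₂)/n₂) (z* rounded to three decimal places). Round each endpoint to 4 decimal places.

p̂₁ = 0.23923, p̂₂ = 0.38835, so the observed difference is -0.14912.
SE = √(0.000290273 + 0.002306157) = √0.002596430 = 0.050955.
For 90% confidence, z* = 1.645. Margin = 1.645·0.050955 = 0.08382.
CI: -0.14912 ± 0.08382 = (-0.2329, -0.0653).

(-0.2329, -0.0653)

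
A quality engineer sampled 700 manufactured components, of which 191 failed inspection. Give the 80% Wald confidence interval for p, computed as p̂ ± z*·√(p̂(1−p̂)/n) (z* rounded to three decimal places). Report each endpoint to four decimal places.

With x = 191 successes in n = 700, p̂ = 0.27286.
SE = √(p̂(1−p̂)/n) = √(0.198406/700) = 0.016836.
z* = 1.282 at the 80% level.
Margin = 1.282·0.016836 = 0.02158.
So the interval runs from 0.2513 to 0.2944.

(0.2513, 0.2944)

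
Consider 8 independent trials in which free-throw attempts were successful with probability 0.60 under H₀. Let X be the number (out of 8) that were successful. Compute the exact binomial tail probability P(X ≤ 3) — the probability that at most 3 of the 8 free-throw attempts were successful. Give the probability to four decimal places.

X ~ Binomial(n=8, p=0.60).
P(X ≤ 3) = C(8,0)·0.60^0·0.40^8 + C(8,1)·0.60^1·0.40^7 + C(8,2)·0.60^2·0.40^6 + C(8,3)·0.60^3·0.40^5.
= 0.000655 + 0.007864 + 0.041288 + 0.123863 = 0.1737.

P = 0.1737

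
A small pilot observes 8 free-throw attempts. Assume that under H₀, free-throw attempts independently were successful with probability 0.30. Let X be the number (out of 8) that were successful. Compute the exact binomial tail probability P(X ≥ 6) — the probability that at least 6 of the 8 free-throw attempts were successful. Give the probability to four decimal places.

X ~ Binomial(n=8, p=0.30).
P(X ≥ 6) = C(8,6)·0.30^6·0.70^2 + C(8,7)·0.30^7·0.70^1 + C(8,8)·0.30^8·0.70^0.
= 0.010002 + 0.001225 + 0.000066 = 0.0113.

P = 0.0113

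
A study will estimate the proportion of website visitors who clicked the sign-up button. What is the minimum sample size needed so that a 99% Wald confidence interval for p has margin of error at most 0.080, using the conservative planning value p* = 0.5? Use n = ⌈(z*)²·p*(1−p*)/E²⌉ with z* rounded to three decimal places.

The 99% critical value is z* = 2.576.
p*(1−p*) = 0.50·0.50 = 0.2500.
Required n before rounding: 6.635776 × 0.2500 / 0.080² = 259.210.
⌈259.210⌉ = 260.

n = 260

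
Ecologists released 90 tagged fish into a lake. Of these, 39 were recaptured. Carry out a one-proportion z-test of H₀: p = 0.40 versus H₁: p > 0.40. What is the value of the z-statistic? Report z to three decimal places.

p̂ = 39/90 = 0.43333.
Under H₀, SE = √(p₀(1−p₀)/n) = √(0.40·0.60/90) = √0.002666667 = 0.051640.
z = (p̂ − p₀)/SE = (0.43333 − 0.40)/0.051640 = 0.645.

z = 0.645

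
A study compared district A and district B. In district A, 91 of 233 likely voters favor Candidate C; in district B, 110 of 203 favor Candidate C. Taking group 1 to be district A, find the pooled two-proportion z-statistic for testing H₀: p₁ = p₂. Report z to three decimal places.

z = -3.162

p̂₁ = 91/233 = 0.39056, p̂₂ = 110/203 = 0.54187.
Pooled p̂ = (91+110)/(233+203) = 201/436 = 0.46101.
Pooled SE = √[0.2484797·0.00921795] ≈ 0.047859.
z = -0.15131/0.047859 = -3.162.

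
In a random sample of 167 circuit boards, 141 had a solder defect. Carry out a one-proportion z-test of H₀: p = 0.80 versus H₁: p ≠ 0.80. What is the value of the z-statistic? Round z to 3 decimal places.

z = 1.432

The sample proportion is 141/167 = 0.84431.
SE₀ = √(0.80·0.20/167) = 0.030953.
z = (p̂ − p₀)/SE = (0.84431 − 0.80)/0.030953 = 1.432.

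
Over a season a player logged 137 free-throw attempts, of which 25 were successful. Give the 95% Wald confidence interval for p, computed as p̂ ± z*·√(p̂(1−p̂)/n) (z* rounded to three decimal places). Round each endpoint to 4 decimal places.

(0.1178, 0.2472)

Sample proportion p̂ = 25/137 = 0.18248.
SE = √(p̂(1−p̂)/n) = √(0.149182/137) = 0.032999.
For 95% confidence, z* = 1.960.
Margin = 1.960·0.032999 = 0.06468.
So the interval runs from 0.1178 to 0.2472.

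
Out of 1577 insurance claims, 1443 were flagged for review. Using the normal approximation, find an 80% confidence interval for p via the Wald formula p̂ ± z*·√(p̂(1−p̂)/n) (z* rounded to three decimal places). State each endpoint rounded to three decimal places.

Sample proportion p̂ = 1443/1577 = 0.91503.
SE = √(p̂(1−p̂)/n) = √(0.077751/1577) = 0.007022.
z* = 1.282 at the 80% level.
Margin = 1.282·0.007022 = 0.00900.
CI: 0.91503 ± 0.00900 = (0.906, 0.924).

(0.906, 0.924)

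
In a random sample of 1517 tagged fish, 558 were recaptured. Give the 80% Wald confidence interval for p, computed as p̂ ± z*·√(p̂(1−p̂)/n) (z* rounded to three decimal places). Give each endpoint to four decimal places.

p̂ = 558/1517 = 0.36783.
SE(p̂) = √(0.36783·0.63217/1517) = 0.012381.
For 80% confidence, z* = 1.282.
Margin = 1.282·0.012381 = 0.01587.
Interval: 0.36783 ± 0.01587 → (0.3520, 0.3837).

(0.3520, 0.3837)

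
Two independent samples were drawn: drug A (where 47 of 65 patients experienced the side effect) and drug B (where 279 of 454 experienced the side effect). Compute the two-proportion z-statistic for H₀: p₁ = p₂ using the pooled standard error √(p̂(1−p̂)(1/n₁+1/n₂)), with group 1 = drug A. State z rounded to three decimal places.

z = 1.693

p̂₁ = 47/65 = 0.72308, p̂₂ = 279/454 = 0.61454.
Pooling: p̂ = 326/519 = 0.62813.
SE = √[p̂(1−p̂)(1/n₁+1/n₂)] = √[0.62813·0.37187·(1/65+1/454)] ≈ 0.064094.
z = (p̂₁ − p̂₂)/SE = (0.72308 − 0.61454)/0.064094 = 0.10854/0.064094 = 1.693.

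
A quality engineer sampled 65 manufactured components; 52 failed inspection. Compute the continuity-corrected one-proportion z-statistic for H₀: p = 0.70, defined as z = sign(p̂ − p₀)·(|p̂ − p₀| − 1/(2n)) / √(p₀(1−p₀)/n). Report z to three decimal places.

Sample proportion p̂ = 52/65 = 0.80000. p̂ − p₀ = 0.100000.
1/(2n) = 0.007692.
Corrected numerator: |0.100000| − 0.007692 = 0.092308.
SE₀ = √(0.70·0.30/65) = 0.056840.
z = +0.092308/0.056840 = 1.624.

z = 1.624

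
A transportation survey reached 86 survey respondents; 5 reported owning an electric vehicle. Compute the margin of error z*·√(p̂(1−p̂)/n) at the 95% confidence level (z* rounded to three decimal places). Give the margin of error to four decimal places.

With x = 5 successes in n = 86, p̂ = 0.05814.
SE(p̂) = √(0.05814·0.94186/86) = 0.025234.
The 95% critical value is z* = 1.960.
Margin of error = z*·SE = 1.960 × 0.025234 = 0.0495.

ME = 0.0495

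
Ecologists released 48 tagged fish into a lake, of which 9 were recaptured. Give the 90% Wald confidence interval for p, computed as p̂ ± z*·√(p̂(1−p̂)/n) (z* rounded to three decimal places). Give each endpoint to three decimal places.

(0.095, 0.280)

With x = 9 successes in n = 48, p̂ = 0.18750.
SE = √(p̂(1−p̂)/n) = √(0.152344/48) = 0.056337.
z* = 1.645 at the 90% level.
Margin = 1.645·0.056337 = 0.09267.
CI: 0.18750 ± 0.09267 = (0.095, 0.280).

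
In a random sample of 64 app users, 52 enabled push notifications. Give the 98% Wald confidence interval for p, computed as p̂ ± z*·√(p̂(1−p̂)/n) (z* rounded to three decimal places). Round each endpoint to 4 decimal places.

(0.6990, 0.9260)

p̂ = 52/64 = 0.81250.
Standard error of p̂: √(0.152344/64) = √0.002380371 = 0.048789.
The 98% critical value is z* = 2.326.
Margin of error: 2.326 × 0.048789 = 0.11348.
Interval: 0.81250 ± 0.11348 → (0.6990, 0.9260).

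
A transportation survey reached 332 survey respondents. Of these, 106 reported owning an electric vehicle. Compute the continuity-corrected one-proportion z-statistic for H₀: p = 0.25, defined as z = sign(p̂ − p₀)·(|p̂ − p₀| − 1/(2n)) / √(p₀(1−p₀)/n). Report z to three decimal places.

The sample proportion is 106/332 = 0.31928. p̂ − p₀ = 0.069277.
Continuity correction 1/(2n) = 1/664 = 0.001506.
Corrected numerator: |0.069277| − 0.001506 = 0.067771.
SE₀ = √(0.25·0.75/332) = 0.023765.
z = (+)0.067771/0.023765 = 2.852.

z = 2.852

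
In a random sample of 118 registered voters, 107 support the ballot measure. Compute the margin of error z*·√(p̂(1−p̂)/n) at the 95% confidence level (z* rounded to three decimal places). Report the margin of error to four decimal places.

Sample proportion p̂ = 107/118 = 0.90678.
SE = √(p̂(1−p̂)/n) = √(0.084530/118) = 0.026765.
The 95% critical value is z* = 1.960.
So ME = 0.0525.

ME = 0.0525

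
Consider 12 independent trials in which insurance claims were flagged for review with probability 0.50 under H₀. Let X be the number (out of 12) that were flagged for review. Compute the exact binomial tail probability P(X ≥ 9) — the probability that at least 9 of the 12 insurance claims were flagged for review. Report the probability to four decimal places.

P = 0.0730

X ~ Binomial(n=12, p=0.50).
P(X ≥ 9) = C(12,9)·0.50^9·0.50^3 + C(12,10)·0.50^10·0.50^2 + C(12,11)·0.50^11·0.50^1 + C(12,12)·0.50^12·0.50^0.
= 0.053711 + 0.016113 + 0.002930 + 0.000244 = 0.0730.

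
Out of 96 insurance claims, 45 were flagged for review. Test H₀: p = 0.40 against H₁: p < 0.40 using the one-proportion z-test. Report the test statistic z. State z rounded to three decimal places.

z = 1.375

Sample proportion p̂ = 45/96 = 0.46875.
Null standard error: √(0.40·0.60/96) = √0.002500000 = 0.050000.
z = (p̂ − p₀)/SE = (0.46875 − 0.40)/0.050000 = 1.375.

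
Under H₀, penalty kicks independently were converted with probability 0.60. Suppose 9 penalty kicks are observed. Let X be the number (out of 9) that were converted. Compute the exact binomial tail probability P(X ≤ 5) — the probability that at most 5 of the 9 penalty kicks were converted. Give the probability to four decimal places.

P = 0.5174

X is binomial with n = 9 and p = 0.60.
P(X ≤ 5) = Σ_{j=0}^{5} C(9,j)·0.60^j·0.40^{9−j}.
= 0.000262 + 0.003539 + 0.021234 + 0.074318 + 0.167215 + 0.250823 = 0.5174.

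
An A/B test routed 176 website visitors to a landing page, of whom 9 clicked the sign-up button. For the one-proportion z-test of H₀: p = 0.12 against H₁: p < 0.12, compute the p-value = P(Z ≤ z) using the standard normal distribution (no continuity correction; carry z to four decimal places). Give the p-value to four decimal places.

The sample proportion is 9/176 = 0.05114.
Under H₀, SE = √(p₀(1−p₀)/n) = √(0.12·0.88/176) = √0.000600000 = 0.024495.
Test statistic (full precision, shown to 4 dp): z = (9/176 − 0.12)/SE₀ ≈ -2.8113.
From the standard normal, P(Z ≤ z) = 0.0025.

p-value = 0.0025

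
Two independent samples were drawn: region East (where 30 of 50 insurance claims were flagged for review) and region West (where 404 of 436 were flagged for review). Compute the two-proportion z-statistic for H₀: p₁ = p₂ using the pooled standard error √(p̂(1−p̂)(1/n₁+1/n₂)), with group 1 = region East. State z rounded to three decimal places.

z = -7.077

p̂₁ = 30/50 = 0.60000, p̂₂ = 404/436 = 0.92661.
Pooled p̂ = (30+404)/(50+436) = 434/486 = 0.89300.
SE = √[p̂(1−p̂)(1/n₁+1/n₂)] = √[0.89300·0.10700·(1/50+1/436)] ≈ 0.046153.
z = (p̂₁ − p̂₂)/SE = (0.60000 − 0.92661)/0.046153 = -0.32661/0.046153 = -7.077.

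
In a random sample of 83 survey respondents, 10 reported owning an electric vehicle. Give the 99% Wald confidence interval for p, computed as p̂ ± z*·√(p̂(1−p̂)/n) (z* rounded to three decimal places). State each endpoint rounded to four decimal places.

(0.0284, 0.2125)

Sample proportion p̂ = 10/83 = 0.12048.
SE = √(p̂(1−p̂)/n) = √(0.105966/83) = 0.035731.
The 99% critical value is z* = 2.576.
Margin of error: 2.576 × 0.035731 = 0.09204.
Interval: 0.12048 ± 0.09204 → (0.0284, 0.2125).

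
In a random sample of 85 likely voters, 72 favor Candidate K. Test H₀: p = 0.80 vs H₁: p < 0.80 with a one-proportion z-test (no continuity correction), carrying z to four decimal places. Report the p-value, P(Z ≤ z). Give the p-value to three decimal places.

p̂ = 72/85 = 0.84706.
Null standard error: √(0.80·0.20/85) = √0.001882353 = 0.043386.
z = (p̂ − p₀)/SE = (72/85 − 0.80)/0.043386 ≈ 1.0847.
p-value = P(Z ≤ z) with z = 1.0847 → 0.861.

p-value = 0.861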